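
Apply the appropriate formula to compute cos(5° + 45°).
cos(5° + 45°) = cos 5° cos 45° - sin 5° sin 45° = 0.6428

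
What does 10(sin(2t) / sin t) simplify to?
10(sin(2t) / sin t) = 10(2 cos t) (using Double angle)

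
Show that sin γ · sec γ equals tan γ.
LHS = sin γ · (1/cos γ) = sin γ/cos γ = tan γ = RHS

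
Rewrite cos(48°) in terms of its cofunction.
cos(48°) = sin(90° - 48°) = sin(42°)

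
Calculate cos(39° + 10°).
cos(39° + 10°) = cos 39° cos 10° - sin 39° sin 10° = 0.6561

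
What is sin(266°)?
sin(266°) = -0.9976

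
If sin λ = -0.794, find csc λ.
csc λ = 1/sin λ = -1.259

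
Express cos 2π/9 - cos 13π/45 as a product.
cos 2π/9 - cos 13π/45 = -2 sin(23π/90) sin(-π/30)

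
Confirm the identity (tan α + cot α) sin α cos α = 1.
LHS = (sin α/cos α + cos α/sin α) sin α cos α = ((sin²α + cos²α)/(sin α cos α)) · sin α cos α = sin²α + cos²α = 1 = RHS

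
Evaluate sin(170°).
sin(170°) = 0.1736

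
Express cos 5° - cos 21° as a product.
cos 5° - cos 21° = -2 sin(13°) sin(-8°)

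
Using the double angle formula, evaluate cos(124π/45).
cos(124π/45) = 1 - 2sin²62π/45 = -0.7193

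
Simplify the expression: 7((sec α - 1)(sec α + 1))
7((sec α - 1)(sec α + 1)) = 7(tan²α) (using Diff. of squares)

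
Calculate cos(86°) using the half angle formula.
cos(86°) = √((1 + cos 172°)/2) = 0.06976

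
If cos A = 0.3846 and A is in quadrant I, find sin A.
sin A = 0.9231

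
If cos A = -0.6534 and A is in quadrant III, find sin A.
sin A = -0.757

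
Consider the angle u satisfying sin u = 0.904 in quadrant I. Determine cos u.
cos u = √(1 - sin²u) = 0.4275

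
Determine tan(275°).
tan(275°) = -11.43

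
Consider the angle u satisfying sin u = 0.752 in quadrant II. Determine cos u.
cos u = ±√(1 - sin²u) = -0.6592 (negative in QII)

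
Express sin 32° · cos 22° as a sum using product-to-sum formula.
sin 32° cos 22° = (1/2)[sin(32°+22°) + sin(32°-22°)]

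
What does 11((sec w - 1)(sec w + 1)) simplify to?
11((sec w - 1)(sec w + 1)) = 11(tan²w) (using Diff. of squares)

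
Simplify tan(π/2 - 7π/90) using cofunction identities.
tan(π/2 - 7π/90) = cot(7π/90)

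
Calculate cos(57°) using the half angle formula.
cos(57°) = √((1 + cos 114°)/2) = 0.5446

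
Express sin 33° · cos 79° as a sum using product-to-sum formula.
sin 33° cos 79° = (1/2)[sin(33°+79°) + sin(33°-79°)]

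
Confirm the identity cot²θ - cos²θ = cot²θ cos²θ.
LHS = cos²θ/sin²θ - cos²θ = cos²θ(1/sin²θ - 1) = cos²θ · (1 - sin²θ)/sin²θ = cos²θ · cos²θ/sin²θ = cos²θ · cot²θ = RHS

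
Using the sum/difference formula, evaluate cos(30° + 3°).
cos(30° + 3°) = cos 30° cos 3° - sin 30° sin 3° = 0.8387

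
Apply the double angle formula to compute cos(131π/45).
cos(131π/45) = cos²131π/90 - sin²131π/90 = -0.9613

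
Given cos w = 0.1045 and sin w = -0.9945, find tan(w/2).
tan(w/2) = sin w / (1 + cos w) = -0.9004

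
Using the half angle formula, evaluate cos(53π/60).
cos(53π/60) = -√((1 + cos 53π/30)/2) = -0.9336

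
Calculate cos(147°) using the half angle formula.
cos(147°) = -√((1 + cos 294°)/2) = -0.8387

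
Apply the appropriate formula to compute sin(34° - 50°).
sin(34° - 50°) = sin 34° cos 50° - cos 34° sin 50° = -0.2756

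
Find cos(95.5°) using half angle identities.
cos(95.5°) = -√((1 + cos 191°)/2) = -0.09585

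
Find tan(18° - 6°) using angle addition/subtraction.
tan(18° - 6°) = (tan 18° - tan 6°)/(1 + tan 18° tan 6°) = 0.2126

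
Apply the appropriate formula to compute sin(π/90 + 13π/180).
sin(π/90 + 13π/180) = sin π/90 cos 13π/180 + cos π/90 sin 13π/180 = (√6-√2)/4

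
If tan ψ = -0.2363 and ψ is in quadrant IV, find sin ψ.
sin ψ = -0.23 (using tan²ψ + 1 = sec²ψ)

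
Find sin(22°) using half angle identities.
sin(22°) = √((1 - cos 44°)/2) = 0.3746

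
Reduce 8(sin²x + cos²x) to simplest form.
8(sin²x + cos²x) = 8 (using Pythagorean identity)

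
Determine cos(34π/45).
cos(34π/45) = -0.7193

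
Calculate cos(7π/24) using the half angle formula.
cos(7π/24) = √((1 + cos 7π/12)/2) = 0.6088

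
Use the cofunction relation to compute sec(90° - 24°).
sec(90° - 24°) = csc(24°) = 2.459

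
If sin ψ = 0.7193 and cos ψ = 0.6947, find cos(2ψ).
cos(2ψ) = cos²ψ - sin²ψ = -0.03478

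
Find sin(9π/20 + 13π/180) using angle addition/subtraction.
sin(9π/20 + 13π/180) = sin 9π/20 cos 13π/180 + cos 9π/20 sin 13π/180 = 0.9976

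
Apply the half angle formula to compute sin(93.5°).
sin(93.5°) = √((1 - cos 187°)/2) = 0.9981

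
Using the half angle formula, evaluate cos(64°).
cos(64°) = √((1 + cos 128°)/2) = 0.4384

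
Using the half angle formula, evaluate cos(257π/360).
cos(257π/360) = -√((1 + cos 257π/180)/2) = -0.6225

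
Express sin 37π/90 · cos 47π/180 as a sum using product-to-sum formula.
sin 37π/90 cos 47π/180 = (1/2)[sin(37π/90+47π/180) + sin(37π/90-47π/180)]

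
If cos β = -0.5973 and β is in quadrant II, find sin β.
sin β = 0.802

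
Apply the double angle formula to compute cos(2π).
cos(2π) = cos²π - sin²π = 1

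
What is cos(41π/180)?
cos(41π/180) = 0.7547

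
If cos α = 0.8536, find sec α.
sec α = 1/cos α = 1.172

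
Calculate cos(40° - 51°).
cos(40° - 51°) = cos 40° cos 51° + sin 40° sin 51° = 0.9816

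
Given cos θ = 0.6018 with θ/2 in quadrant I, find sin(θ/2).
sin(θ/2) = ±√((1 - cos θ)/2); positive since θ/2 ∈ QI, so sin(θ/2) = 0.4462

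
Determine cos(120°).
cos(120°) = -1/2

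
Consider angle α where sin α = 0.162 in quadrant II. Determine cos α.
cos α = ±√(1 - sin²α) = -0.9868 (negative in QII)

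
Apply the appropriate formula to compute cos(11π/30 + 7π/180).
cos(11π/30 + 7π/180) = cos 11π/30 cos 7π/180 - sin 11π/30 sin 7π/180 = 0.2924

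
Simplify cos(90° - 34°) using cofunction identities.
cos(90° - 34°) = sin(34°)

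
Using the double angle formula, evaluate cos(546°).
cos(546°) = cos²273° - sin²273° = -0.9945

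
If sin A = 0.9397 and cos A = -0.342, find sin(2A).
sin(2A) = 2 sin A cos A = -0.6428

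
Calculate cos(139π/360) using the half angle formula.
cos(139π/360) = √((1 + cos 139π/180)/2) = 0.3502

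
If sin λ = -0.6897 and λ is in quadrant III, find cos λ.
cos λ = -0.7241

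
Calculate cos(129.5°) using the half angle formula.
cos(129.5°) = -√((1 + cos 259°)/2) = -0.6361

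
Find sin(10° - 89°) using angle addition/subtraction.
sin(10° - 89°) = sin 10° cos 89° - cos 10° sin 89° = -0.9816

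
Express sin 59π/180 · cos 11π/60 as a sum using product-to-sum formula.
sin 59π/180 cos 11π/60 = (1/2)[sin(59π/180+11π/60) + sin(59π/180-11π/60)]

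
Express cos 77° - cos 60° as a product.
cos 77° - cos 60° = -2 sin(68.5°) sin(8.5°)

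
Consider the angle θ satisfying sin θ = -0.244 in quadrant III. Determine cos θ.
cos θ = ±√(1 - sin²θ) = -0.9698 (negative in QIII)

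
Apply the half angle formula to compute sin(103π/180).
sin(103π/180) = √((1 - cos 103π/90)/2) = 0.9744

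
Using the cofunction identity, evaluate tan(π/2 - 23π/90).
tan(π/2 - 23π/90) = cot(23π/90) = 0.9657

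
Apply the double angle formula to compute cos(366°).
cos(366°) = cos²183° - sin²183° = 0.9945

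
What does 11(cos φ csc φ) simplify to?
11(cos φ csc φ) = 11(cot φ) (using Reciprocal + quotient)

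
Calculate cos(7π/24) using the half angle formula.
cos(7π/24) = √((1 + cos 7π/12)/2) = 0.6088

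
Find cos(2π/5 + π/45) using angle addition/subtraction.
cos(2π/5 + π/45) = cos 2π/5 cos π/45 - sin 2π/5 sin π/45 = 0.2419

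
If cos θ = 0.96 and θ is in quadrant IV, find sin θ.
sin θ = -0.28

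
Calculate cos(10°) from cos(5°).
cos(10°) = 1 - 2sin²5° = 0.9848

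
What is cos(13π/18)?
cos(13π/18) = -0.6428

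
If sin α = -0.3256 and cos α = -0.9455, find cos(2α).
cos(2α) = cos²α - sin²α = 0.788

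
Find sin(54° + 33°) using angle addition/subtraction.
sin(54° + 33°) = sin 54° cos 33° + cos 54° sin 33° = 0.9986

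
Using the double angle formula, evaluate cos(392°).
cos(392°) = cos²196° - sin²196° = 0.848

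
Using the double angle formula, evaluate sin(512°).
sin(512°) = 2 sin 256° cos 256° = 0.4695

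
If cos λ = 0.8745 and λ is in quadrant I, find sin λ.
sin λ = 0.485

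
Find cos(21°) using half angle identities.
cos(21°) = √((1 + cos 42°)/2) = 0.9336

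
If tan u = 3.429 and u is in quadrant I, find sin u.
sin u = 0.96 (using tan²u + 1 = sec²u)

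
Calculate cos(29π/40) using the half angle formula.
cos(29π/40) = -√((1 + cos 29π/20)/2) = -0.6494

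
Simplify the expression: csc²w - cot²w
csc²w - cot²w = 1 (using Pythagorean identity)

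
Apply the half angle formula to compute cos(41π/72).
cos(41π/72) = -√((1 + cos 41π/36)/2) = -0.2164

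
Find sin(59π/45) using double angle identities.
sin(59π/45) = 2 sin 59π/90 cos 59π/90 = -0.829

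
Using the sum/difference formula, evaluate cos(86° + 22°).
cos(86° + 22°) = cos 86° cos 22° - sin 86° sin 22° = -0.309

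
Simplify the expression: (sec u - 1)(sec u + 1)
(sec u - 1)(sec u + 1) = tan²u (using Diff. of squares)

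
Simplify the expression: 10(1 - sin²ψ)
10(1 - sin²ψ) = 10(cos²ψ) (using Pythagorean identity)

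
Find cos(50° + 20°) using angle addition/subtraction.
cos(50° + 20°) = cos 50° cos 20° - sin 50° sin 20° = 0.342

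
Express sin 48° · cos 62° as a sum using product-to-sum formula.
sin 48° cos 62° = (1/2)[sin(48°+62°) + sin(48°-62°)]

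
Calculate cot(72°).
cot(72°) = 0.3249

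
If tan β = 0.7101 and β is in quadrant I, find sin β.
sin β = 0.579 (using tan²β + 1 = sec²β)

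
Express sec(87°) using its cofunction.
sec(87°) = csc(90° - 87°) = csc(3°)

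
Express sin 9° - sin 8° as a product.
sin 9° - sin 8° = 2 cos(8.5°) sin(0.5°)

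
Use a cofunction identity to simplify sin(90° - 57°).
sin(90° - 57°) = cos(57°)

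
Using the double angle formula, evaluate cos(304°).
cos(304°) = cos²152° - sin²152° = 0.5592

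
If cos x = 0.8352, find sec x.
sec x = 1/cos x = 1.197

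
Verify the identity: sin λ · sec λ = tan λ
LHS = sin λ · (1/cos λ) = sin λ/cos λ = tan λ = RHS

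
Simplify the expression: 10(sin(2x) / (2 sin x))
10(sin(2x) / (2 sin x)) = 10(cos x) (using Double angle)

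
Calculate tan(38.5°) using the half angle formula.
tan(38.5°) = sin 77° / (1 + cos 77°) = 0.7954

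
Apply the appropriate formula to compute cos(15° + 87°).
cos(15° + 87°) = cos 15° cos 87° - sin 15° sin 87° = -0.2079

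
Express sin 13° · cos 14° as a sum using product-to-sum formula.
sin 13° cos 14° = (1/2)[sin(13°+14°) + sin(13°-14°)]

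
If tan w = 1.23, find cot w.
cot w = 1/tan w = 0.813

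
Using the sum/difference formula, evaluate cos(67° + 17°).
cos(67° + 17°) = cos 67° cos 17° - sin 67° sin 17° = 0.1045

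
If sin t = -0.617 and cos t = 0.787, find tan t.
tan t = sin t / cos t = -0.784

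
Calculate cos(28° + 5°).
cos(28° + 5°) = cos 28° cos 5° - sin 28° sin 5° = 0.8387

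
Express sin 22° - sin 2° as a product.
sin 22° - sin 2° = 2 cos(12°) sin(10°)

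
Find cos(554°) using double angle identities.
cos(554°) = 1 - 2sin²277° = -0.9703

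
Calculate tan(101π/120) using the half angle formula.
tan(101π/120) = sin 101π/60 / (1 + cos 101π/60) = -0.543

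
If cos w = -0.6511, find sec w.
sec w = 1/cos w = -1.536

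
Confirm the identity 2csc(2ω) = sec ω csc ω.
LHS = 2/sin(2ω) = 2/(2 sin ω cos ω) = 1/(sin ω cos ω) = (1/cos ω)(1/sin ω) = sec ω csc ω = RHS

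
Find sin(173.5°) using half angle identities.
sin(173.5°) = √((1 - cos 347°)/2) = 0.1132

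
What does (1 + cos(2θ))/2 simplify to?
(1 + cos(2θ))/2 = cos²θ (using Power reduction)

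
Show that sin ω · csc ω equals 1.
LHS = sin ω · (1/sin ω) = 1 = RHS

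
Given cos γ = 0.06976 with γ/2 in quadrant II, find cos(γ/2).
cos(γ/2) = ±√((1 + cos γ)/2); negative since γ/2 ∈ QII, so cos(γ/2) = -0.7314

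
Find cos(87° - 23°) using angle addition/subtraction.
cos(87° - 23°) = cos 87° cos 23° + sin 87° sin 23° = 0.4384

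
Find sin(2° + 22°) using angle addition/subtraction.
sin(2° + 22°) = sin 2° cos 22° + cos 2° sin 22° = 0.4067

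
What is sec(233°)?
sec(233°) = -1.662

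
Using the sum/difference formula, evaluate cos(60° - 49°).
cos(60° - 49°) = cos 60° cos 49° + sin 60° sin 49° = 0.9816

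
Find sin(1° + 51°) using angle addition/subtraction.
sin(1° + 51°) = sin 1° cos 51° + cos 1° sin 51° = 0.788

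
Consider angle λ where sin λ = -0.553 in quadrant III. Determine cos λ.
cos λ = ±√(1 - sin²λ) = -0.8332 (negative in QIII)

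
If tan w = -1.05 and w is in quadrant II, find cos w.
cos w = -0.6897 (using tan²w + 1 = sec²w)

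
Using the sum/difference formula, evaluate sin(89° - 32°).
sin(89° - 32°) = sin 89° cos 32° - cos 89° sin 32° = 0.8387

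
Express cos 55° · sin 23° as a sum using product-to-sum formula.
cos 55° sin 23° = (1/2)[sin(55°+23°) - sin(55°-23°)]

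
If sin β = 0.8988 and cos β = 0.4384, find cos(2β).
cos(2β) = cos²β - sin²β = -0.6156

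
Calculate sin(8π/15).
sin(8π/15) = 0.9945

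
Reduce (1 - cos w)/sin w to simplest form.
(1 - cos w)/sin w = tan(w/2) (using Half angle)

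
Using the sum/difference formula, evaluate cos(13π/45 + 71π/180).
cos(13π/45 + 71π/180) = cos 13π/45 cos 71π/180 - sin 13π/45 sin 71π/180 = -0.5446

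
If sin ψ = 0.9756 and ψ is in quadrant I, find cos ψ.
cos ψ = 0.2196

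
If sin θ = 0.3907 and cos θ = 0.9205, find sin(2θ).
sin(2θ) = 2 sin θ cos θ = 0.7193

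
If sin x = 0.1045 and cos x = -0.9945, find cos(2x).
cos(2x) = cos²x - sin²x = 0.9781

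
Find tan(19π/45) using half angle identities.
tan(19π/45) = sin 38π/45 / (1 + cos 38π/45) = 4.011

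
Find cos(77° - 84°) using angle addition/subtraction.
cos(77° - 84°) = cos 77° cos 84° + sin 77° sin 84° = 0.9925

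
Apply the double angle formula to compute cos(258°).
cos(258°) = 2cos²129° - 1 = -0.2079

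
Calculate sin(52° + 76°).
sin(52° + 76°) = sin 52° cos 76° + cos 52° sin 76° = 0.788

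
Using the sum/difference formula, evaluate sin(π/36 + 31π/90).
sin(π/36 + 31π/90) = sin π/36 cos 31π/90 + cos π/36 sin 31π/90 = 0.9205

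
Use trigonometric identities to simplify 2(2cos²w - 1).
2(2cos²w - 1) = 2(cos(2w)) (using Double angle)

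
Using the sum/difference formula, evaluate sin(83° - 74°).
sin(83° - 74°) = sin 83° cos 74° - cos 83° sin 74° = 0.1564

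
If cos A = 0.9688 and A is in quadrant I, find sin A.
sin A = 0.2478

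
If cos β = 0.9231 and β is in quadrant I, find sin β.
sin β = 0.3846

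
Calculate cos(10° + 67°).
cos(10° + 67°) = cos 10° cos 67° - sin 10° sin 67° = 0.225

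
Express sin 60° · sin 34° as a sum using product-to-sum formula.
sin 60° sin 34° = (1/2)[cos(60°-34°) - cos(60°+34°)]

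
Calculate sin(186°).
sin(186°) = -0.1045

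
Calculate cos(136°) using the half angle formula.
cos(136°) = -√((1 + cos 272°)/2) = -0.7193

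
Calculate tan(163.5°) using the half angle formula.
tan(163.5°) = sin 327° / (1 + cos 327°) = -0.2962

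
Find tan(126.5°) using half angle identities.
tan(126.5°) = sin 253° / (1 + cos 253°) = -1.351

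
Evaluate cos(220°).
cos(220°) = -0.766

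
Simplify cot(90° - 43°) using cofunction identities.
cot(90° - 43°) = tan(43°)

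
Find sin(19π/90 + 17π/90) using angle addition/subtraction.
sin(19π/90 + 17π/90) = sin 19π/90 cos 17π/90 + cos 19π/90 sin 17π/90 = 0.9511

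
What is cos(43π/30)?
cos(43π/30) = -0.2079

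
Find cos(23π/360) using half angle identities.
cos(23π/360) = √((1 + cos 23π/180)/2) = 0.9799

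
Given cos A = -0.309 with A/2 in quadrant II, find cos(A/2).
cos(A/2) = ±√((1 + cos A)/2); negative since A/2 ∈ QII, so cos(A/2) = -0.5878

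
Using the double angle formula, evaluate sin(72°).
sin(72°) = 2 sin 36° cos 36° = 0.9511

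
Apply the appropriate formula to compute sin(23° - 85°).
sin(23° - 85°) = sin 23° cos 85° - cos 23° sin 85° = -0.8829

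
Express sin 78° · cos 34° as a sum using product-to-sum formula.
sin 78° cos 34° = (1/2)[sin(78°+34°) + sin(78°-34°)]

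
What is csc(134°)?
csc(134°) = 1.39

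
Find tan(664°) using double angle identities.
tan(664°) = 2 tan 332° / (1 - tan²332°) = -1.483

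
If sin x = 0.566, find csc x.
csc x = 1/sin x = 1.767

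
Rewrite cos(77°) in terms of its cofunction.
cos(77°) = sin(90° - 77°) = sin(13°)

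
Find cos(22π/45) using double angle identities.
cos(22π/45) = cos²11π/45 - sin²11π/45 = 0.0349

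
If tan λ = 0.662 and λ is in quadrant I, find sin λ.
sin λ = 0.552 (using tan²λ + 1 = sec²λ)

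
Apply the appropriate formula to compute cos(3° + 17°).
cos(3° + 17°) = cos 3° cos 17° - sin 3° sin 17° = 0.9397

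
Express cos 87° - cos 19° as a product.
cos 87° - cos 19° = -2 sin(53°) sin(34°)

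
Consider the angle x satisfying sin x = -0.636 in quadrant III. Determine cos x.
cos x = ±√(1 - sin²x) = -0.7717 (negative in QIII)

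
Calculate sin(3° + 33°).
sin(3° + 33°) = sin 3° cos 33° + cos 3° sin 33° = 0.5878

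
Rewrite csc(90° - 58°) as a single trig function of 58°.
csc(90° - 58°) = sec(58°)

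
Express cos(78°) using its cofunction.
cos(78°) = sin(90° - 78°) = sin(12°)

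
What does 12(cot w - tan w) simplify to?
12(cot w - tan w) = 12(2 cot(2w)) (using Double angle)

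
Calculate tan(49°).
tan(49°) = 1.15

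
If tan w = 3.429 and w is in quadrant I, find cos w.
cos w = 0.28 (using tan²w + 1 = sec²w)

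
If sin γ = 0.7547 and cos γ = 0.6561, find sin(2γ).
sin(2γ) = 2 sin γ cos γ = 0.9903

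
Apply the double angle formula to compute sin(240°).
sin(240°) = 2 sin 120° cos 120° = -√3/2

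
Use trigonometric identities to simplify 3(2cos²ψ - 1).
3(2cos²ψ - 1) = 3(cos(2ψ)) (using Double angle)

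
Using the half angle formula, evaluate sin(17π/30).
sin(17π/30) = √((1 - cos 17π/15)/2) = 0.9781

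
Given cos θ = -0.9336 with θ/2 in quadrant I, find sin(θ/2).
sin(θ/2) = ±√((1 - cos θ)/2); positive since θ/2 ∈ QI, so sin(θ/2) = 0.9833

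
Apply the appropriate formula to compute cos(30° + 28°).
cos(30° + 28°) = cos 30° cos 28° - sin 30° sin 28° = 0.5299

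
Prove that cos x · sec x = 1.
LHS = cos x · (1/cos x) = 1 = RHS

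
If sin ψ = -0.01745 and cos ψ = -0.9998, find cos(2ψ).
cos(2ψ) = cos²ψ - sin²ψ = 0.9993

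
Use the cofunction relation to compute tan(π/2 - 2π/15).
tan(π/2 - 2π/15) = cot(2π/15) = 2.246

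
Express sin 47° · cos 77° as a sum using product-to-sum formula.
sin 47° cos 77° = (1/2)[sin(47°+77°) + sin(47°-77°)]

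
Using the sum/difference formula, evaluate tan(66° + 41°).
tan(66° + 41°) = (tan 66° + tan 41°)/(1 - tan 66° tan 41°) = -3.271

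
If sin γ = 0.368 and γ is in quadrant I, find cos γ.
cos γ = 0.9298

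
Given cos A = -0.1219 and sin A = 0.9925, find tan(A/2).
tan(A/2) = sin A / (1 + cos A) = 1.13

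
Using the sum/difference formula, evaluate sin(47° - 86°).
sin(47° - 86°) = sin 47° cos 86° - cos 47° sin 86° = -0.6293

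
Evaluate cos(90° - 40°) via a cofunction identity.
cos(90° - 40°) = sin(40°) = 0.6428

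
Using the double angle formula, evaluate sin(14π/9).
sin(14π/9) = 2 sin 7π/9 cos 7π/9 = -0.9848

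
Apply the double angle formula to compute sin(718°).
sin(718°) = 2 sin 359° cos 359° = -0.0349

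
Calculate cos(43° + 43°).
cos(43° + 43°) = cos 43° cos 43° - sin 43° sin 43° = 0.06976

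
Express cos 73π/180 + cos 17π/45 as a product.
cos 73π/180 + cos 17π/45 = 2 cos(47π/120) cos(π/72)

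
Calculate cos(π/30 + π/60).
cos(π/30 + π/60) = cos π/30 cos π/60 - sin π/30 sin π/60 = 0.9877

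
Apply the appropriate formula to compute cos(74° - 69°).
cos(74° - 69°) = cos 74° cos 69° + sin 74° sin 69° = 0.9962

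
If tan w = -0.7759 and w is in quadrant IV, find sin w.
sin w = -0.613 (using tan²w + 1 = sec²w)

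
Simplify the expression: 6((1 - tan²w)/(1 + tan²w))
6((1 - tan²w)/(1 + tan²w)) = 6(cos(2w)) (using Double angle)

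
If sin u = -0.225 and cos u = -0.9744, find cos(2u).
cos(2u) = cos²u - sin²u = 0.8988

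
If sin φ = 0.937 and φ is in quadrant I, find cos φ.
cos φ = 0.3493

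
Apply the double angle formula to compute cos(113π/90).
cos(113π/90) = cos²113π/180 - sin²113π/180 = -0.6947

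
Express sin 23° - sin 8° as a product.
sin 23° - sin 8° = 2 cos(15.5°) sin(7.5°)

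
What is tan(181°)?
tan(181°) = 0.01746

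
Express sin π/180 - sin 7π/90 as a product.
sin π/180 - sin 7π/90 = 2 cos(π/24) sin(-13π/360)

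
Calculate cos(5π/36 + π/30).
cos(5π/36 + π/30) = cos 5π/36 cos π/30 - sin 5π/36 sin π/30 = 0.8572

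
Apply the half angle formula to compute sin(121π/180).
sin(121π/180) = √((1 - cos 121π/90)/2) = 0.8572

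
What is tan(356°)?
tan(356°) = -0.06993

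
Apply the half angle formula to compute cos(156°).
cos(156°) = -√((1 + cos 312°)/2) = -0.9135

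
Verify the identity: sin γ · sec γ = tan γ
LHS = sin γ · (1/cos γ) = sin γ/cos γ = tan γ = RHS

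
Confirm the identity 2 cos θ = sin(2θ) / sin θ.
RHS = 2 sin θ cos θ / sin θ = 2 cos θ = LHS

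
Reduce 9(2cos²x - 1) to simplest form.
9(2cos²x - 1) = 9(cos(2x)) (using Double angle)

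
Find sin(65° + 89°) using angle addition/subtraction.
sin(65° + 89°) = sin 65° cos 89° + cos 65° sin 89° = 0.4384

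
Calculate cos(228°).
cos(228°) = -0.6691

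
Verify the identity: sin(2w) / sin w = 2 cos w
LHS = 2 sin w cos w / sin w = 2 cos w = RHS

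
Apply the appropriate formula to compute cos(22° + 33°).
cos(22° + 33°) = cos 22° cos 33° - sin 22° sin 33° = 0.5736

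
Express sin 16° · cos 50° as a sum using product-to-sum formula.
sin 16° cos 50° = (1/2)[sin(16°+50°) + sin(16°-50°)]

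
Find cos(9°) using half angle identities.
cos(9°) = √((1 + cos 18°)/2) = 0.9877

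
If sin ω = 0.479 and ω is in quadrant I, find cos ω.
cos ω = 0.8778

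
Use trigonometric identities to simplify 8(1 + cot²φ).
8(1 + cot²φ) = 8(csc²φ) (using Pythagorean identity)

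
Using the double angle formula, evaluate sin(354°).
sin(354°) = 2 sin 177° cos 177° = -0.1045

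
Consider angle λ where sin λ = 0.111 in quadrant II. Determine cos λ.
cos λ = ±√(1 - sin²λ) = -0.9938 (negative in QII)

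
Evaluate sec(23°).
sec(23°) = 1.086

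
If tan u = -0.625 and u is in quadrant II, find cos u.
cos u = -0.848 (using tan²u + 1 = sec²u)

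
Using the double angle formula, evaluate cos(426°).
cos(426°) = cos²213° - sin²213° = 0.4067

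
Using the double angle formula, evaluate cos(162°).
cos(162°) = cos²81° - sin²81° = -0.9511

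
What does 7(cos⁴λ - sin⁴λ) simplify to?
7(cos⁴λ - sin⁴λ) = 7(cos(2λ)) (using Factoring + double angle)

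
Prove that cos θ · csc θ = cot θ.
LHS = cos θ · (1/sin θ) = cos θ/sin θ = cot θ = RHS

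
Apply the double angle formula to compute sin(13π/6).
sin(13π/6) = 2 sin 13π/12 cos 13π/12 = 1/2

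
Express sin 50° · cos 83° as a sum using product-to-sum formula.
sin 50° cos 83° = (1/2)[sin(50°+83°) + sin(50°-83°)]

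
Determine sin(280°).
sin(280°) = -0.9848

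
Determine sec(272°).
sec(272°) = 28.65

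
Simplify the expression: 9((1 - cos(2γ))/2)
9((1 - cos(2γ))/2) = 9(sin²γ) (using Power reduction)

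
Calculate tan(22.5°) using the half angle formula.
tan(22.5°) = sin 45° / (1 + cos 45°) = √2-1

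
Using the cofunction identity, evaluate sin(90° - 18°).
sin(90° - 18°) = cos(18°) = 0.9511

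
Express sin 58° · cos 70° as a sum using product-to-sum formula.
sin 58° cos 70° = (1/2)[sin(58°+70°) + sin(58°-70°)]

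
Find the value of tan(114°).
tan(114°) = -2.246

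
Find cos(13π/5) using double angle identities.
cos(13π/5) = cos²13π/10 - sin²13π/10 = -0.309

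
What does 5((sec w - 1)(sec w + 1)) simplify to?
5((sec w - 1)(sec w + 1)) = 5(tan²w) (using Diff. of squares)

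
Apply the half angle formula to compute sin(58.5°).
sin(58.5°) = √((1 - cos 117°)/2) = 0.8526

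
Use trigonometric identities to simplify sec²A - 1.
sec²A - 1 = tan²A (using Pythagorean identity)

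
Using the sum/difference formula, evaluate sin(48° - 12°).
sin(48° - 12°) = sin 48° cos 12° - cos 48° sin 12° = 0.5878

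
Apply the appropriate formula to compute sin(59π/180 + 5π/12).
sin(59π/180 + 5π/12) = sin 59π/180 cos 5π/12 + cos 59π/180 sin 5π/12 = 0.7193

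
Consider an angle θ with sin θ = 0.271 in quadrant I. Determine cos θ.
cos θ = √(1 - sin²θ) = 0.9626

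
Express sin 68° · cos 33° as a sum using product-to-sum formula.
sin 68° cos 33° = (1/2)[sin(68°+33°) + sin(68°-33°)]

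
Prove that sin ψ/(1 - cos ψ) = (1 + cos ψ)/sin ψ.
LHS = sin ψ(1 + cos ψ) / ((1 - cos ψ)(1 + cos ψ)) = sin ψ(1 + cos ψ) / (1 - cos²ψ) = sin ψ(1 + cos ψ) / sin²ψ = (1 + cos ψ)/sin ψ = RHS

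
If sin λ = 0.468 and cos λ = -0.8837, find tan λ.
tan λ = sin λ / cos λ = -0.5296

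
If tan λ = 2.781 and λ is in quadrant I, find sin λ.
sin λ = 0.941 (using tan²λ + 1 = sec²λ)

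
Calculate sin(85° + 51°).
sin(85° + 51°) = sin 85° cos 51° + cos 85° sin 51° = 0.6947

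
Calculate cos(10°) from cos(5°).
cos(10°) = 2cos²5° - 1 = 0.9848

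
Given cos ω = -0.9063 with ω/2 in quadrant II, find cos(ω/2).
cos(ω/2) = ±√((1 + cos ω)/2); negative since ω/2 ∈ QII, so cos(ω/2) = -0.2164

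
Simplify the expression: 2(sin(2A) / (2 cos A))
2(sin(2A) / (2 cos A)) = 2(sin A) (using Double angle)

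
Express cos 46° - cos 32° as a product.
cos 46° - cos 32° = -2 sin(39°) sin(7°)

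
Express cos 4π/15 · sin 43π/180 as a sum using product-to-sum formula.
cos 4π/15 sin 43π/180 = (1/2)[sin(4π/15+43π/180) - sin(4π/15-43π/180)]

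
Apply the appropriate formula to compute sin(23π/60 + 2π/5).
sin(23π/60 + 2π/5) = sin 23π/60 cos 2π/5 + cos 23π/60 sin 2π/5 = 0.6293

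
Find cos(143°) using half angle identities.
cos(143°) = -√((1 + cos 286°)/2) = -0.7986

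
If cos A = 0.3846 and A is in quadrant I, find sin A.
sin A = 0.9231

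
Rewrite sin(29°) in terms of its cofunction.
sin(29°) = cos(90° - 29°) = cos(61°)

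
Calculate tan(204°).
tan(204°) = 0.4452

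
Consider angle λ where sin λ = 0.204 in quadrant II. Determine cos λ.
cos λ = ±√(1 - sin²λ) = -0.979 (negative in QII)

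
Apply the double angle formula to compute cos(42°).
cos(42°) = cos²21° - sin²21° = 0.7431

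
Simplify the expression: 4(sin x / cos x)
4(sin x / cos x) = 4(tan x) (using Quotient identity)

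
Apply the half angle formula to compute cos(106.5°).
cos(106.5°) = -√((1 + cos 213°)/2) = -0.284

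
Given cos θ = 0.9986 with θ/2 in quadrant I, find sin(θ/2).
sin(θ/2) = ±√((1 - cos θ)/2); positive since θ/2 ∈ QI, so sin(θ/2) = 0.02646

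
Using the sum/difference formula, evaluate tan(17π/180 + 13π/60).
tan(17π/180 + 13π/60) = (tan 17π/180 + tan 13π/60)/(1 - tan 17π/180 tan 13π/60) = 1.483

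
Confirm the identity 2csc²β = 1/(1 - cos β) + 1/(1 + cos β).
RHS = [(1 + cos β) + (1 - cos β)] / [(1 - cos β)(1 + cos β)] = 2/(1 - cos²β) = 2/sin²β = 2csc²β = LHS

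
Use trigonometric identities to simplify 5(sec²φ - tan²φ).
5(sec²φ - tan²φ) = 5 (using Pythagorean identity)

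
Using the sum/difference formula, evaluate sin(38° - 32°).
sin(38° - 32°) = sin 38° cos 32° - cos 38° sin 32° = 0.1045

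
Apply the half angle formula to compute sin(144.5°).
sin(144.5°) = √((1 - cos 289°)/2) = 0.5807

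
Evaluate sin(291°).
sin(291°) = -0.9336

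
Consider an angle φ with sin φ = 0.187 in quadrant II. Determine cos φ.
cos φ = ±√(1 - sin²φ) = -0.9824 (negative in QII)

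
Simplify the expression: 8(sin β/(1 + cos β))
8(sin β/(1 + cos β)) = 8(tan(β/2)) (using Half angle)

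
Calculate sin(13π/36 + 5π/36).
sin(13π/36 + 5π/36) = sin 13π/36 cos 5π/36 + cos 13π/36 sin 5π/36 = 1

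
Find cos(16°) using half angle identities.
cos(16°) = √((1 + cos 32°)/2) = 0.9613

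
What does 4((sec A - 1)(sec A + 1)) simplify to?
4((sec A - 1)(sec A + 1)) = 4(tan²A) (using Diff. of squares)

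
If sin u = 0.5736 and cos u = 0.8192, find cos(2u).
cos(2u) = cos²u - sin²u = 0.3421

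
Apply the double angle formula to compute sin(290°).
sin(290°) = 2 sin 145° cos 145° = -0.9397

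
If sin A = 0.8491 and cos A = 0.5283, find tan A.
tan A = sin A / cos A = 1.607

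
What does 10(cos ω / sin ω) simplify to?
10(cos ω / sin ω) = 10(cot ω) (using Quotient identity)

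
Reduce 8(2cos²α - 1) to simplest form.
8(2cos²α - 1) = 8(cos(2α)) (using Double angle)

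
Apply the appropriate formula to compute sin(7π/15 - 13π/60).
sin(7π/15 - 13π/60) = sin 7π/15 cos 13π/60 - cos 7π/15 sin 13π/60 = √2/2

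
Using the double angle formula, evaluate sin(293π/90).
sin(293π/90) = 2 sin 293π/180 cos 293π/180 = -0.7193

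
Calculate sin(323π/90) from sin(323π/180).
sin(323π/90) = 2 sin 323π/180 cos 323π/180 = -0.9613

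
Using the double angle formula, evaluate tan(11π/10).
tan(11π/10) = 2 tan 11π/20 / (1 - tan²11π/20) = 0.3249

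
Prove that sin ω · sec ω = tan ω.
LHS = sin ω · (1/cos ω) = sin ω/cos ω = tan ω = RHS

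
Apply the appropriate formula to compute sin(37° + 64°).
sin(37° + 64°) = sin 37° cos 64° + cos 37° sin 64° = 0.9816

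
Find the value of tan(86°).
tan(86°) = 14.3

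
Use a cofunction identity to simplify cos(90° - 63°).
cos(90° - 63°) = sin(63°)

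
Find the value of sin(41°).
sin(41°) = 0.6561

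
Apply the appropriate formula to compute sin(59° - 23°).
sin(59° - 23°) = sin 59° cos 23° - cos 59° sin 23° = 0.5878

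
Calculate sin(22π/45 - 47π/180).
sin(22π/45 - 47π/180) = sin 22π/45 cos 47π/180 - cos 22π/45 sin 47π/180 = 0.6561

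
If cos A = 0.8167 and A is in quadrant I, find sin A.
sin A = 0.5771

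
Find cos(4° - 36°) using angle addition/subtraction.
cos(4° - 36°) = cos 4° cos 36° + sin 4° sin 36° = 0.848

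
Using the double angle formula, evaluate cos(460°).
cos(460°) = cos²230° - sin²230° = -0.1736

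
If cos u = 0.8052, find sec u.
sec u = 1/cos u = 1.242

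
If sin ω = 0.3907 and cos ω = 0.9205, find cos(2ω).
cos(2ω) = cos²ω - sin²ω = 0.6947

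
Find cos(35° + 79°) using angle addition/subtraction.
cos(35° + 79°) = cos 35° cos 79° - sin 35° sin 79° = -0.4067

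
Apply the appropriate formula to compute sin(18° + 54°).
sin(18° + 54°) = sin 18° cos 54° + cos 18° sin 54° = 0.9511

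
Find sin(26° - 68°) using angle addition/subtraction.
sin(26° - 68°) = sin 26° cos 68° - cos 26° sin 68° = -0.6691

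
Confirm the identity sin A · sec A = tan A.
LHS = sin A · (1/cos A) = sin A/cos A = tan A = RHS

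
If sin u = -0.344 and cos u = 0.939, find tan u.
tan u = sin u / cos u = -0.3663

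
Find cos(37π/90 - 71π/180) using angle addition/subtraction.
cos(37π/90 - 71π/180) = cos 37π/90 cos 71π/180 + sin 37π/90 sin 71π/180 = 0.9986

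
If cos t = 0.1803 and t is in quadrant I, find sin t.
sin t = 0.9836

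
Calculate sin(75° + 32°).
sin(75° + 32°) = sin 75° cos 32° + cos 75° sin 32° = 0.9563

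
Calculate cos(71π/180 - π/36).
cos(71π/180 - π/36) = cos 71π/180 cos π/36 + sin 71π/180 sin π/36 = 0.4067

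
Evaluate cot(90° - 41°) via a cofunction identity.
cot(90° - 41°) = tan(41°) = 0.8693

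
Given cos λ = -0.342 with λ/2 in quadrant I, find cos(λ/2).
cos(λ/2) = ±√((1 + cos λ)/2); positive since λ/2 ∈ QI, so cos(λ/2) = 0.5736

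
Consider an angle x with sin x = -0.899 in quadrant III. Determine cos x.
cos x = ±√(1 - sin²x) = -0.4379 (negative in QIII)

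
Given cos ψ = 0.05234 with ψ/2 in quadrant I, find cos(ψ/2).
cos(ψ/2) = ±√((1 + cos ψ)/2); positive since ψ/2 ∈ QI, so cos(ψ/2) = 0.7254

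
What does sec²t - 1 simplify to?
sec²t - 1 = tan²t (using Pythagorean identity)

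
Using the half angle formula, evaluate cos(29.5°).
cos(29.5°) = √((1 + cos 59°)/2) = 0.8704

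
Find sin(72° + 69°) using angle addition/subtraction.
sin(72° + 69°) = sin 72° cos 69° + cos 72° sin 69° = 0.6293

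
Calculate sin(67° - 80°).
sin(67° - 80°) = sin 67° cos 80° - cos 67° sin 80° = -0.225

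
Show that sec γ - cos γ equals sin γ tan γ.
LHS = 1/cos γ - cos γ = (1 - cos²γ)/cos γ = sin²γ/cos γ = sin γ · (sin γ/cos γ) = sin γ tan γ = RHS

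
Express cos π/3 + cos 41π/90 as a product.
cos π/3 + cos 41π/90 = 2 cos(71π/180) cos(-11π/180)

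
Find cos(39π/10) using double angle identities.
cos(39π/10) = 2cos²39π/20 - 1 = 0.9511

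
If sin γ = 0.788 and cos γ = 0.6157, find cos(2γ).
cos(2γ) = cos²γ - sin²γ = -0.2419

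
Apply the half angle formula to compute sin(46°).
sin(46°) = √((1 - cos 92°)/2) = 0.7193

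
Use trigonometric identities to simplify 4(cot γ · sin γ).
4(cot γ · sin γ) = 4(cos γ) (using Quotient identity)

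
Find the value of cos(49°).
cos(49°) = 0.6561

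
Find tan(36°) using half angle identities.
tan(36°) = sin 72° / (1 + cos 72°) = 0.7265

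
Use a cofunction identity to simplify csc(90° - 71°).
csc(90° - 71°) = sec(71°)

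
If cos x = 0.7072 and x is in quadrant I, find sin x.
sin x = 0.707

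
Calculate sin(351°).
sin(351°) = -0.1564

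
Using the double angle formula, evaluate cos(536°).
cos(536°) = cos²268° - sin²268° = -0.9976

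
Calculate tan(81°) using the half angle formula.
tan(81°) = sin 162° / (1 + cos 162°) = 6.314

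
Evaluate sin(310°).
sin(310°) = -0.766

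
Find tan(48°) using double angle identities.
tan(48°) = 2 tan 24° / (1 - tan²24°) = 1.111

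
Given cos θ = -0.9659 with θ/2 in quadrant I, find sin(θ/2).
sin(θ/2) = ±√((1 - cos θ)/2); positive since θ/2 ∈ QI, so sin(θ/2) = 0.9914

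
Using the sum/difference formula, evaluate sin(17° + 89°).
sin(17° + 89°) = sin 17° cos 89° + cos 17° sin 89° = 0.9613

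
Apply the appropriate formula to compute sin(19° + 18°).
sin(19° + 18°) = sin 19° cos 18° + cos 19° sin 18° = 0.6018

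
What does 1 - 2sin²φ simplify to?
1 - 2sin²φ = cos(2φ) (using Double angle)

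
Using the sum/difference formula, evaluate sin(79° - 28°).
sin(79° - 28°) = sin 79° cos 28° - cos 79° sin 28° = 0.7771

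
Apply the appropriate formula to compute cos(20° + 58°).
cos(20° + 58°) = cos 20° cos 58° - sin 20° sin 58° = 0.2079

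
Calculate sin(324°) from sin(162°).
sin(324°) = 2 sin 162° cos 162° = -0.5878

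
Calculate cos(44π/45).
cos(44π/45) = -0.9976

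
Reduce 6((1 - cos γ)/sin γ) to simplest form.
6((1 - cos γ)/sin γ) = 6(tan(γ/2)) (using Half angle)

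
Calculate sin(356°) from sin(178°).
sin(356°) = 2 sin 178° cos 178° = -0.06976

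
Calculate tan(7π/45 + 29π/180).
tan(7π/45 + 29π/180) = (tan 7π/45 + tan 29π/180)/(1 - tan 7π/45 tan 29π/180) = 1.54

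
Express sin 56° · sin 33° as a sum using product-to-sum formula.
sin 56° sin 33° = (1/2)[cos(56°-33°) - cos(56°+33°)]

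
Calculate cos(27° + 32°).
cos(27° + 32°) = cos 27° cos 32° - sin 27° sin 32° = 0.515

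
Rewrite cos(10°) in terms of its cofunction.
cos(10°) = sin(90° - 10°) = sin(80°)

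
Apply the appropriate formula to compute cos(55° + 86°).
cos(55° + 86°) = cos 55° cos 86° - sin 55° sin 86° = -0.7771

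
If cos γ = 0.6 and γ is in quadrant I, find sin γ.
sin γ = 0.8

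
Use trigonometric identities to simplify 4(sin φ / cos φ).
4(sin φ / cos φ) = 4(tan φ) (using Quotient identity)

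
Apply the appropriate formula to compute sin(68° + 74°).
sin(68° + 74°) = sin 68° cos 74° + cos 68° sin 74° = 0.6157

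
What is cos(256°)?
cos(256°) = -0.2419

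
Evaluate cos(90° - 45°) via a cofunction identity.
cos(90° - 45°) = sin(45°) = √2/2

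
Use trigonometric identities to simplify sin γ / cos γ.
sin γ / cos γ = tan γ (using Quotient identity)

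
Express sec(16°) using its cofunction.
sec(16°) = csc(90° - 16°) = csc(74°)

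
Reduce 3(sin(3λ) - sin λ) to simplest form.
3(sin(3λ) - sin λ) = 3(2 cos(2λ) sin λ) (using Sum-to-product)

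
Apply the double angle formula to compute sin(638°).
sin(638°) = 2 sin 319° cos 319° = -0.9903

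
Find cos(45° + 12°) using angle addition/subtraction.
cos(45° + 12°) = cos 45° cos 12° - sin 45° sin 12° = 0.5446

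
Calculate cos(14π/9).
cos(14π/9) = 0.1736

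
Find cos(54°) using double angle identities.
cos(54°) = 1 - 2sin²27° = 0.5878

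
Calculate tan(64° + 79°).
tan(64° + 79°) = (tan 64° + tan 79°)/(1 - tan 64° tan 79°) = -0.7536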